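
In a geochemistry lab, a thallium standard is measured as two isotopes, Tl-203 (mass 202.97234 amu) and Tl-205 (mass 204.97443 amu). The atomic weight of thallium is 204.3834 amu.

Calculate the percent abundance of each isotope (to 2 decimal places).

With x = fraction of Tl-203 (so Tl-205 is 1 − x):
202.97234·x + 204.97443·(1 − x) = 204.3834
(202.97234 − 204.97443)·x = 204.3834 − 204.97443
x = -0.59103 / -2.00209 = 0.29521 → 29.52% Tl-203, 70.48% Tl-205.

Tl-203: 29.52%, Tl-205: 70.48%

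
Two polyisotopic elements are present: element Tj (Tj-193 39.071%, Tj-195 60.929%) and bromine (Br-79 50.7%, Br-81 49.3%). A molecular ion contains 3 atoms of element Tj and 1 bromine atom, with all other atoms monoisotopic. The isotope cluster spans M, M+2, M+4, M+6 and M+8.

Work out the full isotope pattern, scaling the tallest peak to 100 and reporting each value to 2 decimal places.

Element Tj pattern (n=3): 0.05964356 : 0.27903222 : 0.43513486 : 0.22618935
Bromine pattern (n=1): 0.5070 : 0.4930
Convolve the two distributions (both contribute in 2-u steps):
  M: 0.05964356×0.5070 = 0.030239
  M+2: 0.05964356×0.4930 + 0.27903222×0.5070 = 0.170874
  M+4: 0.27903222×0.4930 + 0.43513486×0.5070 = 0.358176
  M+6: 0.43513486×0.4930 + 0.22618935×0.5070 = 0.329199
  M+8: 0.22618935×0.4930 = 0.111511
Scale to base peak (0.358176) = 100: 8.44 : 47.71 : 100.00 : 91.91 : 31.13

8.44 : 47.71 : 100.00 : 91.91 : 31.13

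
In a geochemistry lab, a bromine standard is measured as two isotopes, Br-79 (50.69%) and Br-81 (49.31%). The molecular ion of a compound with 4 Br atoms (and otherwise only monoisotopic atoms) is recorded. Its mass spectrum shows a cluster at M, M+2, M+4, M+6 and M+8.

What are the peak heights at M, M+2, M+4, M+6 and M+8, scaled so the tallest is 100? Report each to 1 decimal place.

Each Br atom is independently Br-79 (p = 0.5069) or Br-81 (q = 0.4931); the cluster is the binomial expansion (p + q)^4.
P(M) = 0.5069^4 = 0.066022
P(M+2) = 4 × 0.5069^3 × 0.4931^1 = 0.256899
P(M+4) = 6 × 0.5069^2 × 0.4931^2 = 0.374857
P(M+6) = 4 × 0.5069^1 × 0.4931^3 = 0.243101
P(M+8) = 0.4931^4 = 0.059121
The M+4 peak is largest (0.374857); scaling to 100 gives 17.6 : 68.5 : 100.0 : 64.9 : 15.8.

17.6 : 68.5 : 100.0 : 64.9 : 15.8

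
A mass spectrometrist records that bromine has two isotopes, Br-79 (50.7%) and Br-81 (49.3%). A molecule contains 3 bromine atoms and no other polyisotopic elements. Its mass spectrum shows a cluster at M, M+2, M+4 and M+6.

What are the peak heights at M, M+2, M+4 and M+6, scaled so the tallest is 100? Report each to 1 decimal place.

34.3 : 100.0 : 97.2 : 31.5

The 3 Br atoms are independent, so intensities follow the terms of (0.507 + 0.493)^3.
P(M) = 0.507^3 = 0.130324
P(M+2) = 3 × 0.507^2 × 0.493^1 = 0.380175
P(M+4) = 3 × 0.507^1 × 0.493^2 = 0.369678
P(M+6) = 0.493^3 = 0.119823
The M+2 peak is largest (0.380175); scaling to 100 gives 34.3 : 100.0 : 97.2 : 31.5.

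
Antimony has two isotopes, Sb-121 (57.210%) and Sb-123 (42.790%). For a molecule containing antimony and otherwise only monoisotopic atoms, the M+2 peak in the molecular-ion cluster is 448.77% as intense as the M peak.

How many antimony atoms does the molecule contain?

The M+2/M ratio from n Sb atoms is n · q/p = n · 0.42790/0.57210.
n = 4.4877 × 0.57210/0.42790 = 6.00 ≈ 6

6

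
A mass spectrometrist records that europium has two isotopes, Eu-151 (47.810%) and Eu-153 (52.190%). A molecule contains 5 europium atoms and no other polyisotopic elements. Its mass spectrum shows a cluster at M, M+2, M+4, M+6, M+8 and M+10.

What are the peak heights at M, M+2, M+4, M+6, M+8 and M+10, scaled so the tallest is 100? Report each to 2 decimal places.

Expanding (0.47810 + 0.52190)^5:
P(M) = 0.47810^5 = 0.024980
P(M+2) = 5 × 0.47810^4 × 0.52190^1 = 0.136343
P(M+4) = 10 × 0.47810^3 × 0.52190^2 = 0.297667
P(M+6) = 10 × 0.47810^2 × 0.52190^3 = 0.324937
P(M+8) = 5 × 0.47810^1 × 0.52190^4 = 0.177353
P(M+10) = 0.52190^5 = 0.038720
The M+6 peak is largest (0.324937); scaling to 100 gives 7.69 : 41.96 : 91.61 : 100.00 : 54.58 : 11.92.

7.69 : 41.96 : 91.61 : 100.00 : 54.58 : 11.92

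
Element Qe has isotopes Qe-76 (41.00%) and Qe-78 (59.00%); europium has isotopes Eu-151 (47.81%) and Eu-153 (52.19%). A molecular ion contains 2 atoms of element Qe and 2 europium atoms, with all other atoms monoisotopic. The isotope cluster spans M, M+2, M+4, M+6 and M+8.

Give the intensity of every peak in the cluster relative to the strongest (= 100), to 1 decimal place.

Element Qe pattern (n=2): 0.1681 : 0.4838 : 0.3481
Europium pattern (n=2): 0.22857961 : 0.49904078 : 0.27237961
Convolve the two distributions (both contribute in 2-u steps):
  M: 0.1681×0.22857961 = 0.038424
  M+2: 0.1681×0.49904078 + 0.4838×0.22857961 = 0.194476
  M+4: 0.1681×0.27237961 + 0.4838×0.49904078 + 0.3481×0.22857961 = 0.366792
  M+6: 0.4838×0.27237961 + 0.3481×0.49904078 = 0.305493
  M+8: 0.3481×0.27237961 = 0.094815
Scale to base peak (0.366792) = 100: 10.5 : 53.0 : 100.0 : 83.3 : 25.8

10.5 : 53.0 : 100.0 : 83.3 : 25.8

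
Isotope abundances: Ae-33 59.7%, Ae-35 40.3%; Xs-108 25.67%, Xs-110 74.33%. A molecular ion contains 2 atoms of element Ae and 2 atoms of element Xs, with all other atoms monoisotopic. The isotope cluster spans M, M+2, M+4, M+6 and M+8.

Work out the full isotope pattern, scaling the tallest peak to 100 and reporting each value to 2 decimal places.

Element Ae pattern (n=2): 0.356409 : 0.481182 : 0.162409
Element Xs pattern (n=2): 0.06589489 : 0.38161022 : 0.55249489
Convolve the two distributions (both contribute in 2-u steps):
  M: 0.356409×0.06589489 = 0.023486
  M+2: 0.356409×0.38161022 + 0.481182×0.06589489 = 0.167717
  M+4: 0.356409×0.55249489 + 0.481182×0.38161022 + 0.162409×0.06589489 = 0.391240
  M+6: 0.481182×0.55249489 + 0.162409×0.38161022 = 0.327828
  M+8: 0.162409×0.55249489 = 0.089730
Scale to base peak (0.391240) = 100: 6.00 : 42.87 : 100.00 : 83.79 : 22.93

6.00 : 42.87 : 100.00 : 83.79 : 22.93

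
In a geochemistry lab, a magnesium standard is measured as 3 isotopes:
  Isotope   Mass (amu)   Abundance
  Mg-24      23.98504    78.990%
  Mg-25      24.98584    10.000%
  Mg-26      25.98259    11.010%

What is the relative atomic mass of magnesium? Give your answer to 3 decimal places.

24.305 amu

Ar = Σ fᵢ·mᵢ = 0.78990 × 23.98504 + 0.10000 × 24.98584 + 0.11010 × 25.98259
= 18.945783 + 2.498584 + 2.860683 = 24.305050 amu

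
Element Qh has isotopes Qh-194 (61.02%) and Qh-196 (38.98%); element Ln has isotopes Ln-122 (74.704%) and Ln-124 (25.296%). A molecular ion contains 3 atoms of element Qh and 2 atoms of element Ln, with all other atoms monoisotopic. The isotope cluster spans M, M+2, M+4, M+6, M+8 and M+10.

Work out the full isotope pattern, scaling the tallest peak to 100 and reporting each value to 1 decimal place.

Element Qh pattern (n=3): 0.22720433 : 0.43541912 : 0.27814876 : 0.05922779
Element Ln pattern (n=2): 0.55806876 : 0.37794248 : 0.06398876
Convolve the two distributions (both contribute in 2-u steps):
  M: 0.22720433×0.55806876 = 0.126796
  M+2: 0.22720433×0.37794248 + 0.43541912×0.55806876 = 0.328864
  M+4: 0.22720433×0.06398876 + 0.43541912×0.37794248 + 0.27814876×0.55806876 = 0.334328
  M+6: 0.43541912×0.06398876 + 0.27814876×0.37794248 + 0.05922779×0.55806876 = 0.166039
  M+8: 0.27814876×0.06398876 + 0.05922779×0.37794248 = 0.040183
  M+10: 0.05922779×0.06398876 = 0.003790
Scale to base peak (0.334328) = 100: 37.9 : 98.4 : 100.0 : 49.7 : 12.0 : 1.1

37.9 : 98.4 : 100.0 : 49.7 : 12.0 : 1.1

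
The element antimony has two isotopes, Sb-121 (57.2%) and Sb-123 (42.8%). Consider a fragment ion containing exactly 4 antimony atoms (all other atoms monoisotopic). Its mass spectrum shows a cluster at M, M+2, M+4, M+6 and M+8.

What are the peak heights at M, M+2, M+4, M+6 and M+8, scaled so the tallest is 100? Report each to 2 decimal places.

29.77 : 89.10 : 100.00 : 49.88 : 9.33

The 4 Sb atoms are independent, so intensities follow the terms of (0.572 + 0.428)^4.
P(M) = 0.572^4 = 0.107049
P(M+2) = 4 × 0.572^3 × 0.428^1 = 0.320400
P(M+4) = 6 × 0.572^2 × 0.428^2 = 0.359609
P(M+6) = 4 × 0.572^1 × 0.428^3 = 0.179385
P(M+8) = 0.428^4 = 0.033556
The M+4 peak is largest (0.359609); scaling to 100 gives 29.77 : 89.10 : 100.00 : 49.88 : 9.33.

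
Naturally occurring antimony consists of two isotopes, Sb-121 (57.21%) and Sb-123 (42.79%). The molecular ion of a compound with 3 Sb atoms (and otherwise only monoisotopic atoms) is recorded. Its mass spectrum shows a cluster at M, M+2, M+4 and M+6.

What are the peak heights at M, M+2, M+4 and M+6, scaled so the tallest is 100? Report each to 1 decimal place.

44.6 : 100.0 : 74.8 : 18.6

The 3 Sb atoms are independent, so intensities follow the terms of (0.5721 + 0.4279)^3.
P(M) = 0.5721^3 = 0.187247
P(M+2) = 3 × 0.5721^2 × 0.4279^1 = 0.420153
P(M+4) = 3 × 0.5721^1 × 0.4279^2 = 0.314252
P(M+6) = 0.4279^3 = 0.078348
The M+2 peak is largest (0.420153); scaling to 100 gives 44.6 : 100.0 : 74.8 : 18.6.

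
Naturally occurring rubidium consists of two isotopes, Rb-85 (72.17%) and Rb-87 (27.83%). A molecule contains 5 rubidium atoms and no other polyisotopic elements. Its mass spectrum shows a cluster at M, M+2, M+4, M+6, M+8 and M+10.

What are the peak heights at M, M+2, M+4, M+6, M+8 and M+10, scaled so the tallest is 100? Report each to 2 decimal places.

Expanding (0.7217 + 0.2783)^5:
P(M) = 0.7217^5 = 0.195787
P(M+2) = 5 × 0.7217^4 × 0.2783^1 = 0.377494
P(M+4) = 10 × 0.7217^3 × 0.2783^2 = 0.291136
P(M+6) = 10 × 0.7217^2 × 0.2783^3 = 0.112267
P(M+8) = 5 × 0.7217^1 × 0.2783^4 = 0.021646
P(M+10) = 0.2783^5 = 0.001669
The M+2 peak is largest (0.377494); scaling to 100 gives 51.86 : 100.00 : 77.12 : 29.74 : 5.73 : 0.44.

51.86 : 100.00 : 77.12 : 29.74 : 5.73 : 0.44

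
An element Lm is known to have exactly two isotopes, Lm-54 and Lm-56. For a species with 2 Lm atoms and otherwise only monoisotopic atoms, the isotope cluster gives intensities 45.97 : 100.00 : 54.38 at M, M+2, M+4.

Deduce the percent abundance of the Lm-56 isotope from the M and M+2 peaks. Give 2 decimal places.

If p is the fraction of Lm that is Lm-54, then I(M+2)/I(M) = [C(2,1)·p^1·(1−p)] / p^2 = 2·(1−p)/p = 100.00/45.97 = 2.1753
(1−p)/p = 2.1753/2 = 1.0877  ⇒  p = 1/(1 + 1.0877) = 0.4790
Lm-54: 47.90%, Lm-56: 52.10%.

52.10%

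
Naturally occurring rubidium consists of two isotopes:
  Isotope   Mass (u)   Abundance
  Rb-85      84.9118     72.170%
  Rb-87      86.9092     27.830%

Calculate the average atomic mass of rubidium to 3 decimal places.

The abundance-weighted mean is 0.72170 × 84.9118 + 0.27830 × 86.9092
= 61.28085 + 24.18683 = 85.46768 u

85.468 u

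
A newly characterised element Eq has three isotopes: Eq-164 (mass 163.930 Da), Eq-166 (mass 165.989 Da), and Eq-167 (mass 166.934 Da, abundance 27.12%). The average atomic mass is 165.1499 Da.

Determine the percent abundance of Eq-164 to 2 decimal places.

53.20%

Let x and y be the fractions of Eq-164 and Eq-166. Then x + y = 1 − 0.2712 = 0.7288 and 163.930x + 165.989y = 165.1499 − 0.2712×166.934 = 119.8773992.
Substituting: 163.930x + 165.989(0.7288 − x) = 119.8773992
(163.930 − 165.989)x = -1.095384  ⇒  x = 0.53200, y = 0.19680
Eq-164: 53.20%, Eq-166: 19.68%.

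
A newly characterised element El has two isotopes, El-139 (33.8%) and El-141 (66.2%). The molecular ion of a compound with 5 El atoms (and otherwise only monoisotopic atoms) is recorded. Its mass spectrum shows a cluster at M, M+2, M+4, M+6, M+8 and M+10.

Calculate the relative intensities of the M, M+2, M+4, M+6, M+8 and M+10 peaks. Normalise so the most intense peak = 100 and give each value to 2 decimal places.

Each El atom is independently El-139 (p = 0.338) or El-141 (q = 0.662); the cluster is the binomial expansion (p + q)^5.
P(M) = 0.338^5 = 0.004411
P(M+2) = 5 × 0.338^4 × 0.662^1 = 0.043201
P(M+4) = 10 × 0.338^3 × 0.662^2 = 0.169226
P(M+6) = 10 × 0.338^2 × 0.662^3 = 0.331442
P(M+8) = 5 × 0.338^1 × 0.662^4 = 0.324578
P(M+10) = 0.662^5 = 0.127142
The M+6 peak is largest (0.331442); scaling to 100 gives 1.33 : 13.03 : 51.06 : 100.00 : 97.93 : 38.36.

1.33 : 13.03 : 51.06 : 100.00 : 97.93 : 38.36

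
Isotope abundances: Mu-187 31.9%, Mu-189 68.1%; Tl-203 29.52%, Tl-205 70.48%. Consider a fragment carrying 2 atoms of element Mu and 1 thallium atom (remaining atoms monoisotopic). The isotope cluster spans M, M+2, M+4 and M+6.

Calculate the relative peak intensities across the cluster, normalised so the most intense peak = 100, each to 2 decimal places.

6.78 : 45.13 : 100.00 : 73.76

Element Mu pattern (n=2): 0.101761 : 0.434478 : 0.463761
Thallium pattern (n=1): 0.2952 : 0.7048
Convolve the two distributions (both contribute in 2-u steps):
  M: 0.101761×0.2952 = 0.030040
  M+2: 0.101761×0.7048 + 0.434478×0.2952 = 0.199979
  M+4: 0.434478×0.7048 + 0.463761×0.2952 = 0.443122
  M+6: 0.463761×0.7048 = 0.326859
Scale to base peak (0.443122) = 100: 6.78 : 45.13 : 100.00 : 73.76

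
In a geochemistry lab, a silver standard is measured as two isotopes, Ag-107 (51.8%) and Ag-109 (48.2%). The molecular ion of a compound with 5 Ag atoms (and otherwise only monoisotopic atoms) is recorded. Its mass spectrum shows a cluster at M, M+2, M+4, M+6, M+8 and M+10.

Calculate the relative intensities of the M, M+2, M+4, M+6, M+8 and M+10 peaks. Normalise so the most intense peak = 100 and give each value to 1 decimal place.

11.5 : 53.7 : 100.0 : 93.1 : 43.3 : 8.1

The 5 Ag atoms are independent, so intensities follow the terms of (0.518 + 0.482)^5.
P(M) = 0.518^5 = 0.037295
P(M+2) = 5 × 0.518^4 × 0.482^1 = 0.173515
P(M+4) = 10 × 0.518^3 × 0.482^2 = 0.322911
P(M+6) = 10 × 0.518^2 × 0.482^3 = 0.300470
P(M+8) = 5 × 0.518^1 × 0.482^4 = 0.139794
P(M+10) = 0.482^5 = 0.026016
The M+4 peak is largest (0.322911); scaling to 100 gives 11.5 : 53.7 : 100.0 : 93.1 : 43.3 : 8.1.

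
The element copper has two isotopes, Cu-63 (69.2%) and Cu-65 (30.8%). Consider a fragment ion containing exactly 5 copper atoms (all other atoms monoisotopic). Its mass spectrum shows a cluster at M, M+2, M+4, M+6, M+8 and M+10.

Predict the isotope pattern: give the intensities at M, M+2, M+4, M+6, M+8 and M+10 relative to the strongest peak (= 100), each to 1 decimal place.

44.9 : 100.0 : 89.0 : 39.6 : 8.8 : 0.8

Expanding (0.692 + 0.308)^5:
P(M) = 0.692^5 = 0.158683
P(M+2) = 5 × 0.692^4 × 0.308^1 = 0.353139
P(M+4) = 10 × 0.692^3 × 0.308^2 = 0.314355
P(M+6) = 10 × 0.692^2 × 0.308^3 = 0.139915
P(M+8) = 5 × 0.692^1 × 0.308^4 = 0.031137
P(M+10) = 0.308^5 = 0.002772
The M+2 peak is largest (0.353139); scaling to 100 gives 44.9 : 100.0 : 89.0 : 39.6 : 8.8 : 0.8.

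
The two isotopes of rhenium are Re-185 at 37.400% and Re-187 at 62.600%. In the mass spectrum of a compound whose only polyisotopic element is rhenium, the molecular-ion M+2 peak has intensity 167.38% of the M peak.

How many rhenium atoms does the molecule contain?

The M+2/M ratio from n Re atoms is n · q/p = n · 0.62600/0.37400.
n = 1.6738 × 0.37400/0.62600 = 1.00 ≈ 1

1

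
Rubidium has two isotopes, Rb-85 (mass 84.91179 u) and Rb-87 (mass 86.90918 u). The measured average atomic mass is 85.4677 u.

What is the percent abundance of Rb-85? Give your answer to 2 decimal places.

With x = fraction of Rb-85 (so Rb-87 is 1 − x):
84.91179·x + 86.90918·(1 − x) = 85.4677
(84.91179 − 86.90918)·x = 85.4677 − 86.90918
x = -1.44148 / -1.99739 = 0.72168 → 72.17% Rb-85, 27.83% Rb-87.

72.17%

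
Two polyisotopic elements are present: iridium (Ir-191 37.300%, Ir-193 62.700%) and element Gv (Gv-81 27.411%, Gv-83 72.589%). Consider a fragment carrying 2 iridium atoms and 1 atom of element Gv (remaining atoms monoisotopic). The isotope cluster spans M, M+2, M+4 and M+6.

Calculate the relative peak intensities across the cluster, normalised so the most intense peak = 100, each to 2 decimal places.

8.53 : 51.24 : 100.00 : 63.80

Iridium pattern (n=2): 0.139129 : 0.467742 : 0.393129
Element Gv pattern (n=1): 0.27411 : 0.72589
Convolve the two distributions (both contribute in 2-u steps):
  M: 0.139129×0.27411 = 0.038137
  M+2: 0.139129×0.72589 + 0.467742×0.27411 = 0.229205
  M+4: 0.467742×0.72589 + 0.393129×0.27411 = 0.447290
  M+6: 0.393129×0.72589 = 0.285368
Scale to base peak (0.447290) = 100: 8.53 : 51.24 : 100.00 : 63.80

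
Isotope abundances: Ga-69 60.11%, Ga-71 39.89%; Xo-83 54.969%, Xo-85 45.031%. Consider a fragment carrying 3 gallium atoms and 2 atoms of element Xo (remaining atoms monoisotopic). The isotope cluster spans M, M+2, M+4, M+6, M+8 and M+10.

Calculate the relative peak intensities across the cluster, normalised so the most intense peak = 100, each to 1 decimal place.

19.0 : 69.1 : 100.0 : 72.2 : 26.0 : 3.7

Gallium pattern (n=3): 0.21719018 : 0.43239309 : 0.28694328 : 0.06347345
Element Xo pattern (n=2): 0.3021591 : 0.49506181 : 0.2027791
Convolve the two distributions (both contribute in 2-u steps):
  M: 0.21719018×0.3021591 = 0.065626
  M+2: 0.21719018×0.49506181 + 0.43239309×0.3021591 = 0.238174
  M+4: 0.21719018×0.2027791 + 0.43239309×0.49506181 + 0.28694328×0.3021591 = 0.344805
  M+6: 0.43239309×0.2027791 + 0.28694328×0.49506181 + 0.06347345×0.3021591 = 0.248914
  M+8: 0.28694328×0.2027791 + 0.06347345×0.49506181 = 0.089609
  M+10: 0.06347345×0.2027791 = 0.012871
Scale to base peak (0.344805) = 100: 19.0 : 69.1 : 100.0 : 72.2 : 26.0 : 3.7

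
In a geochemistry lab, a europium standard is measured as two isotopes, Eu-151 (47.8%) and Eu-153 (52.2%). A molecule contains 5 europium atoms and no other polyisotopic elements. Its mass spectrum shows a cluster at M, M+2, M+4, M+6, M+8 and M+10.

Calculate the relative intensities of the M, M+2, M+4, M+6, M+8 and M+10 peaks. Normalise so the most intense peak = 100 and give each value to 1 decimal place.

Each Eu atom is independently Eu-151 (p = 0.478) or Eu-153 (q = 0.522); the cluster is the binomial expansion (p + q)^5.
P(M) = 0.478^5 = 0.024954
P(M+2) = 5 × 0.478^4 × 0.522^1 = 0.136255
P(M+4) = 10 × 0.478^3 × 0.522^2 = 0.297594
P(M+6) = 10 × 0.478^2 × 0.522^3 = 0.324988
P(M+8) = 5 × 0.478^1 × 0.522^4 = 0.177452
P(M+10) = 0.522^5 = 0.038757
The M+6 peak is largest (0.324988); scaling to 100 gives 7.7 : 41.9 : 91.6 : 100.0 : 54.6 : 11.9.

7.7 : 41.9 : 91.6 : 100.0 : 54.6 : 11.9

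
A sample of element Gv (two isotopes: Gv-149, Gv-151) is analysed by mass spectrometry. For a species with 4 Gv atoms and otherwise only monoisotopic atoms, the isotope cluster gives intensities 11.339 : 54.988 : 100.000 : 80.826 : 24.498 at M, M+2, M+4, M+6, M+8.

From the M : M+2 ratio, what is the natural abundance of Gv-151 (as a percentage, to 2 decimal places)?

Write p for the Gv-149 fraction. I(M+2)/I(M) = [C(4,1)·p^3·(1−p)] / p^4 = 4·(1−p)/p = 54.988/11.339 = 4.8495
(1−p)/p = 4.8495/4 = 1.2124  ⇒  p = 1/(1 + 1.2124) = 0.4520
Gv-149: 45.20%, Gv-151: 54.80%.

54.80%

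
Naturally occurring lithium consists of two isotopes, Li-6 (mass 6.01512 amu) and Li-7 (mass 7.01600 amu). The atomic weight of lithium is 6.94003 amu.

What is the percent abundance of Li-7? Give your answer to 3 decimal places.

92.410%

Let x be the fractional abundance of Li-6; then Li-7 has abundance 1 − x.
6.01512·x + 7.01600·(1 − x) = 6.94003
(6.01512 − 7.01600)·x = 6.94003 − 7.01600
x = -0.07597 / -1.00088 = 0.07590 → 7.590% Li-6, 92.410% Li-7.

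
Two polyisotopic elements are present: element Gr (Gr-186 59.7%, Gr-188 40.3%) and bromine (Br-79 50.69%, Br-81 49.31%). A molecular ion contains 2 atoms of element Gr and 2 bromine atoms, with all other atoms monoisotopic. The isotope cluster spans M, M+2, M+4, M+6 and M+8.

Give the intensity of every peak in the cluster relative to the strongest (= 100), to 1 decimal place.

24.8 : 81.8 : 100.0 : 53.7 : 10.7

Element Gr pattern (n=2): 0.356409 : 0.481182 : 0.162409
Bromine pattern (n=2): 0.25694761 : 0.49990478 : 0.24314761
Convolve the two distributions (both contribute in 2-u steps):
  M: 0.356409×0.25694761 = 0.091578
  M+2: 0.356409×0.49990478 + 0.481182×0.25694761 = 0.301809
  M+4: 0.356409×0.24314761 + 0.481182×0.49990478 + 0.162409×0.25694761 = 0.368936
  M+6: 0.481182×0.24314761 + 0.162409×0.49990478 = 0.198187
  M+8: 0.162409×0.24314761 = 0.039489
Scale to base peak (0.368936) = 100: 24.8 : 81.8 : 100.0 : 53.7 : 10.7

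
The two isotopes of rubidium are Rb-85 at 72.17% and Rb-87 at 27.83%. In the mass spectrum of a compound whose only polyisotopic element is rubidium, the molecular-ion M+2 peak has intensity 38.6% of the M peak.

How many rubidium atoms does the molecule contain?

1

The M+2/M ratio from n Rb atoms is n · q/p = n · 0.2783/0.7217.
n = 0.386 × 0.7217/0.2783 = 1.00 ≈ 1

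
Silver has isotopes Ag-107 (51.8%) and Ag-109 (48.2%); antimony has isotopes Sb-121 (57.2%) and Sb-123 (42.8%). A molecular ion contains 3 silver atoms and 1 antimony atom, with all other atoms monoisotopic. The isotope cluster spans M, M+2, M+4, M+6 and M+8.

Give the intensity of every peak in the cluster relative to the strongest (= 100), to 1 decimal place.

21.3 : 75.5 : 100.0 : 58.7 : 12.9

Silver pattern (n=3): 0.13899183 : 0.3879965 : 0.3610315 : 0.11198017
Antimony pattern (n=1): 0.5720 : 0.4280
Convolve the two distributions (both contribute in 2-u steps):
  M: 0.13899183×0.5720 = 0.079503
  M+2: 0.13899183×0.4280 + 0.3879965×0.5720 = 0.281423
  M+4: 0.3879965×0.4280 + 0.3610315×0.5720 = 0.372573
  M+6: 0.3610315×0.4280 + 0.11198017×0.5720 = 0.218574
  M+8: 0.11198017×0.4280 = 0.047928
Scale to base peak (0.372573) = 100: 21.3 : 75.5 : 100.0 : 58.7 : 12.9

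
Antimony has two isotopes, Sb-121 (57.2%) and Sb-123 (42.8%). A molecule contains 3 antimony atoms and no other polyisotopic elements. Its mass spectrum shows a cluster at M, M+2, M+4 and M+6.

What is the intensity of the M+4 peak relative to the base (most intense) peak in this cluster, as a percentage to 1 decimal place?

(0.572 + 0.428)^3 gives M 0.1871, M+2 0.4201, M+4 0.3143, M+6 0.0784; the largest is M+2.
P(M+2) = C(3,1) × 0.572^2 × 0.428^1 = 3 × 0.327184 × 0.4280 = 0.420104 (base)
P(M+4) = C(3,2) × 0.572^1 × 0.428^2 = 3 × 0.5720 × 0.183184 = 0.314344
Relative intensity = 0.314344 / 0.420104 × 100 = 74.8

74.8%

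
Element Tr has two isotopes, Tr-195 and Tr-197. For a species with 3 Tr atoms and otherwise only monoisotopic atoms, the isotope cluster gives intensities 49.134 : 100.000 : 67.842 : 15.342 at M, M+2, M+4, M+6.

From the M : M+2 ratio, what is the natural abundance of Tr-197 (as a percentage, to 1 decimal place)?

If p is the fraction of Tr that is Tr-195, then I(M+2)/I(M) = [C(3,1)·p^2·(1−p)] / p^3 = 3·(1−p)/p = 100.000/49.134 = 2.0353
(1−p)/p = 2.0353/3 = 0.6784  ⇒  p = 1/(1 + 0.6784) = 0.5958
Tr-195: 59.6%, Tr-197: 40.4%.

40.4%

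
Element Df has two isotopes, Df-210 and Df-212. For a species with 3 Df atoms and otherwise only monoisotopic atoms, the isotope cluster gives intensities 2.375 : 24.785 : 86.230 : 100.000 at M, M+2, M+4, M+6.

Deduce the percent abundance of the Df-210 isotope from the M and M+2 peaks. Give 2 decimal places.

22.33%

Write p for the Df-210 fraction. I(M+2)/I(M) = [C(3,1)·p^2·(1−p)] / p^3 = 3·(1−p)/p = 24.785/2.375 = 10.4358
(1−p)/p = 10.4358/3 = 3.4786  ⇒  p = 1/(1 + 3.4786) = 0.2233
Df-210: 22.33%, Df-212: 77.67%.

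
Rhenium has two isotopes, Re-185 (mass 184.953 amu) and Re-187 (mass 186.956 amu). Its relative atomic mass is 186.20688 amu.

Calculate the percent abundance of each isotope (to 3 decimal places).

Re-185: 37.400%, Re-187: 62.600%

With x = fraction of Re-185 (so Re-187 is 1 − x):
184.953·x + 186.956·(1 − x) = 186.20688
(184.953 − 186.956)·x = 186.20688 − 186.956
x = -0.74912 / -2.003 = 0.37400 → 37.400% Re-185, 62.600% Re-187.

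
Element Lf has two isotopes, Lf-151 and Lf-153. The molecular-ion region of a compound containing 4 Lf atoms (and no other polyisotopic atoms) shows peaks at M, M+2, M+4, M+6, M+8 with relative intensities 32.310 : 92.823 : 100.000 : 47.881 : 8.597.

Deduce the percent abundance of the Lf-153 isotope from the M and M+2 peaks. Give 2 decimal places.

Let p = fractional abundance of Lf-151. I(M+2)/I(M) = [C(4,1)·p^3·(1−p)] / p^4 = 4·(1−p)/p = 92.823/32.310 = 2.8729
(1−p)/p = 2.8729/4 = 0.7182  ⇒  p = 1/(1 + 0.7182) = 0.5820
Lf-151: 58.20%, Lf-153: 41.80%.

41.80%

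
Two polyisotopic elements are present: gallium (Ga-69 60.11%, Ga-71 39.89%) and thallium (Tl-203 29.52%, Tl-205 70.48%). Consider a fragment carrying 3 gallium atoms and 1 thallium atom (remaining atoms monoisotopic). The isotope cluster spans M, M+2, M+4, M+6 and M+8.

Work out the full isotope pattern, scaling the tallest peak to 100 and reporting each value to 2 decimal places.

Gallium pattern (n=3): 0.21719018 : 0.43239309 : 0.28694328 : 0.06347345
Thallium pattern (n=1): 0.2952 : 0.7048
Convolve the two distributions (both contribute in 2-u steps):
  M: 0.21719018×0.2952 = 0.064115
  M+2: 0.21719018×0.7048 + 0.43239309×0.2952 = 0.280718
  M+4: 0.43239309×0.7048 + 0.28694328×0.2952 = 0.389456
  M+6: 0.28694328×0.7048 + 0.06347345×0.2952 = 0.220975
  M+8: 0.06347345×0.7048 = 0.044736
Scale to base peak (0.389456) = 100: 16.46 : 72.08 : 100.00 : 56.74 : 11.49

16.46 : 72.08 : 100.00 : 56.74 : 11.49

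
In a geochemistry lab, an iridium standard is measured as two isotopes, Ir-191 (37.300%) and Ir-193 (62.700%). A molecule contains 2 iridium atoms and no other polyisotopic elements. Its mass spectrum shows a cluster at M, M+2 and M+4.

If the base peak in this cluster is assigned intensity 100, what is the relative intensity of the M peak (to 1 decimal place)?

29.7

Binomial terms of (0.37300 + 0.62700)^2: M 0.1391, M+2 0.4677, M+4 0.3931 → M+2 is the base peak.
P(M+2) = C(2,1) × 0.37300^1 × 0.62700^1 = 2 × 0.3730 × 0.6270 = 0.467742 (base)
P(M) = C(2,0) × 0.37300^2 × 0.62700^0 = 1 × 0.139129 × 1.0000 = 0.139129
Relative intensity = 0.139129 / 0.467742 × 100 = 29.7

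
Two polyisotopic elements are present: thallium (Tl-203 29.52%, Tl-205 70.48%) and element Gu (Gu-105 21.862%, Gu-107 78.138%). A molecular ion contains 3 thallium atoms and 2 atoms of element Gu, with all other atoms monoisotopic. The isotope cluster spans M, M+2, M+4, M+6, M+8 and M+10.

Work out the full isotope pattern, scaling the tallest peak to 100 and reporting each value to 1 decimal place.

0.3 : 4.5 : 25.7 : 72.0 : 100.0 : 55.1

Thallium pattern (n=3): 0.02572463 : 0.18425524 : 0.43991564 : 0.35010449
Element Gu pattern (n=2): 0.0477947 : 0.34165059 : 0.6105547
Convolve the two distributions (both contribute in 2-u steps):
  M: 0.02572463×0.0477947 = 0.001230
  M+2: 0.02572463×0.34165059 + 0.18425524×0.0477947 = 0.017595
  M+4: 0.02572463×0.6105547 + 0.18425524×0.34165059 + 0.43991564×0.0477947 = 0.099683
  M+6: 0.18425524×0.6105547 + 0.43991564×0.34165059 + 0.35010449×0.0477947 = 0.279528
  M+8: 0.43991564×0.6105547 + 0.35010449×0.34165059 = 0.388206
  M+10: 0.35010449×0.6105547 = 0.213758
Scale to base peak (0.388206) = 100: 0.3 : 4.5 : 25.7 : 72.0 : 100.0 : 55.1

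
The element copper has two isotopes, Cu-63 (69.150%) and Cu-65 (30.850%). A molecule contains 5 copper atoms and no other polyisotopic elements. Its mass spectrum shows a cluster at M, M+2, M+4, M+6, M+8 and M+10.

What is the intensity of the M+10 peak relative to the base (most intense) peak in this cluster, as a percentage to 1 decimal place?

0.8%

Binomial terms of (0.69150 + 0.30850)^5: M 0.1581, M+2 0.3527, M+4 0.3147, M+6 0.1404, M+8 0.0313, M+10 0.0028 → M+2 is the base peak.
P(M+2) = C(5,1) × 0.69150^4 × 0.30850^1 = 5 × 0.2286487 × 0.3085 = 0.352691 (base)
P(M+10) = C(5,5) × 0.69150^0 × 0.30850^5 = 1 × 1.0000 × 0.00279432 = 0.002794
Relative intensity = 0.002794 / 0.352691 × 100 = 0.8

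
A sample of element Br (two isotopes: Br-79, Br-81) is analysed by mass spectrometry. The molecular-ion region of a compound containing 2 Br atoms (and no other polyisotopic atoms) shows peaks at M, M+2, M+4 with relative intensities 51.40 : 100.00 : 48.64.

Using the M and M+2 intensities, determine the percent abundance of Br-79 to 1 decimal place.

50.7%

Let p = fractional abundance of Br-79. I(M+2)/I(M) = [C(2,1)·p^1·(1−p)] / p^2 = 2·(1−p)/p = 100.00/51.40 = 1.9455
(1−p)/p = 1.9455/2 = 0.9728  ⇒  p = 1/(1 + 0.9728) = 0.5069
Br-79: 50.7%, Br-81: 49.3%.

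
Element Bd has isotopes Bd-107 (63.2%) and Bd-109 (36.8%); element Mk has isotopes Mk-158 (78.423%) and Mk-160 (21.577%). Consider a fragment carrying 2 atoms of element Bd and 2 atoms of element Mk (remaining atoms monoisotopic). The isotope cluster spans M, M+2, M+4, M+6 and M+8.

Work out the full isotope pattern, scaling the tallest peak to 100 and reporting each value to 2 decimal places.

58.31 : 100.00 : 61.56 : 16.02 : 1.50

Element Bd pattern (n=2): 0.399424 : 0.465152 : 0.135424
Element Mk pattern (n=2): 0.61501669 : 0.33842661 : 0.04655669
Convolve the two distributions (both contribute in 2-u steps):
  M: 0.399424×0.61501669 = 0.245652
  M+2: 0.399424×0.33842661 + 0.465152×0.61501669 = 0.421252
  M+4: 0.399424×0.04655669 + 0.465152×0.33842661 + 0.135424×0.61501669 = 0.259304
  M+6: 0.465152×0.04655669 + 0.135424×0.33842661 = 0.067487
  M+8: 0.135424×0.04655669 = 0.006305
Scale to base peak (0.421252) = 100: 58.31 : 100.00 : 61.56 : 16.02 : 1.50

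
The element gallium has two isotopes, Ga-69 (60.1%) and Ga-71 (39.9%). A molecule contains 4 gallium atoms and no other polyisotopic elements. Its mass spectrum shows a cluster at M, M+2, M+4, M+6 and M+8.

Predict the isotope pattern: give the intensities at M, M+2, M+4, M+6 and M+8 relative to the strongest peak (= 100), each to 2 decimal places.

The 4 Ga atoms are independent, so intensities follow the terms of (0.601 + 0.399)^4.
P(M) = 0.601^4 = 0.130466
P(M+2) = 4 × 0.601^3 × 0.399^1 = 0.346463
P(M+4) = 6 × 0.601^2 × 0.399^2 = 0.345021
P(M+6) = 4 × 0.601^1 × 0.399^3 = 0.152705
P(M+8) = 0.399^4 = 0.025345
The M+2 peak is largest (0.346463); scaling to 100 gives 37.66 : 100.00 : 99.58 : 44.08 : 7.32.

37.66 : 100.00 : 99.58 : 44.08 : 7.32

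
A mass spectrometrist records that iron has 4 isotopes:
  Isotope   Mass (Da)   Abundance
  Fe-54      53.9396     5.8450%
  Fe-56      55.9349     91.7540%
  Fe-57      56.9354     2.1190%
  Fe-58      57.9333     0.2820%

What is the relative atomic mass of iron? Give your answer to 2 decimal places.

Ar = Σ fᵢ·mᵢ = 0.058450 × 53.9396 + 0.917540 × 55.9349 + 0.021190 × 56.9354 + 0.002820 × 57.9333
= 3.15277 + 51.32251 + 1.20646 + 0.16337 = 55.84511 Da

55.85 Da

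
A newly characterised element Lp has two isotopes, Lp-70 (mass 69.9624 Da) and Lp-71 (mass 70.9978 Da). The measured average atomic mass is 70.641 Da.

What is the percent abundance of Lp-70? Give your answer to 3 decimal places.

34.460%

With x = fraction of Lp-70 (so Lp-71 is 1 − x):
69.9624·x + 70.9978·(1 − x) = 70.641
(69.9624 − 70.9978)·x = 70.641 − 70.9978
x = -0.3568 / -1.0354 = 0.34460 → 34.460% Lp-70, 65.540% Lp-71.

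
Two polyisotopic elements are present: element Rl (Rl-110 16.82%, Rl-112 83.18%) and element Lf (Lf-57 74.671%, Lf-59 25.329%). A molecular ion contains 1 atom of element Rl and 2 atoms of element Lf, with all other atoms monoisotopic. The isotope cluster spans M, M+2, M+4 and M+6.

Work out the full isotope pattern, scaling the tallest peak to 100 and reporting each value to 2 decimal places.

Element Rl pattern (n=1): 0.1682 : 0.8318
Element Lf pattern (n=2): 0.55757582 : 0.37826835 : 0.06415582
Convolve the two distributions (both contribute in 2-u steps):
  M: 0.1682×0.55757582 = 0.093784
  M+2: 0.1682×0.37826835 + 0.8318×0.55757582 = 0.527416
  M+4: 0.1682×0.06415582 + 0.8318×0.37826835 = 0.325435
  M+6: 0.8318×0.06415582 = 0.053365
Scale to base peak (0.527416) = 100: 17.78 : 100.00 : 61.70 : 10.12

17.78 : 100.00 : 61.70 : 10.12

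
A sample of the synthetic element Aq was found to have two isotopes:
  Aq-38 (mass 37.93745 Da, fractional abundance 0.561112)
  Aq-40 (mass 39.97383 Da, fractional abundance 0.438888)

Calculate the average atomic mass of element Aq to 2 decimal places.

38.83 Da

The abundance-weighted mean is 0.561112 × 37.93745 + 0.438888 × 39.97383
= 21.287158 + 17.544034 = 38.831192 Da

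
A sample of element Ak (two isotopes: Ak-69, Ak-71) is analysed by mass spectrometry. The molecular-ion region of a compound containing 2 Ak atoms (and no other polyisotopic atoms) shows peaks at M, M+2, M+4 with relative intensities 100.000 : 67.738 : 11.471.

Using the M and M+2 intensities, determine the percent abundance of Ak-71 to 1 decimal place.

Let p = fractional abundance of Ak-69. I(M+2)/I(M) = [C(2,1)·p^1·(1−p)] / p^2 = 2·(1−p)/p = 67.738/100.000 = 0.6774
(1−p)/p = 0.6774/2 = 0.3387  ⇒  p = 1/(1 + 0.3387) = 0.7470
Ak-69: 74.7%, Ak-71: 25.3%.

25.3%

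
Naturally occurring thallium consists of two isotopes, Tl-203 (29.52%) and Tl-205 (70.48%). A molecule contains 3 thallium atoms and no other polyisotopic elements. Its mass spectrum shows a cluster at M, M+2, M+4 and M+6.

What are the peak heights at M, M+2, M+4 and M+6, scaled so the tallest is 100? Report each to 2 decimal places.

Each Tl atom is independently Tl-203 (p = 0.2952) or Tl-205 (q = 0.7048); the cluster is the binomial expansion (p + q)^3.
P(M) = 0.2952^3 = 0.025725
P(M+2) = 3 × 0.2952^2 × 0.7048^1 = 0.184255
P(M+4) = 3 × 0.2952^1 × 0.7048^2 = 0.439916
P(M+6) = 0.7048^3 = 0.350104
The M+4 peak is largest (0.439916); scaling to 100 gives 5.85 : 41.88 : 100.00 : 79.58.

5.85 : 41.88 : 100.00 : 79.58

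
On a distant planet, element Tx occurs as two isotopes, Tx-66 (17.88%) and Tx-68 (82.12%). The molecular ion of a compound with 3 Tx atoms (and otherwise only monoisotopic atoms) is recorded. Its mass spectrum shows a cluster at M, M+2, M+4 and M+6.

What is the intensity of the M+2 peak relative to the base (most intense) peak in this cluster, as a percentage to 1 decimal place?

14.2%

Binomial terms of (0.1788 + 0.8212)^3: M 0.0057, M+2 0.0788, M+4 0.3617, M+6 0.5538 → M+6 is the base peak.
P(M+6) = C(3,3) × 0.1788^0 × 0.8212^3 = 1 × 1.0000 × 0.55379218 = 0.553792 (base)
P(M+2) = C(3,1) × 0.1788^2 × 0.8212^1 = 3 × 0.03196944 × 0.8212 = 0.078760
Relative intensity = 0.078760 / 0.553792 × 100 = 14.2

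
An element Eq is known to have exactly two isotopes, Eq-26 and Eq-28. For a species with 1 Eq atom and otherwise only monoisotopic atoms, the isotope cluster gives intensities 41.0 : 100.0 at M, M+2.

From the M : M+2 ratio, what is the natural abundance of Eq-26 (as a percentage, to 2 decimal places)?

29.08%

If p is the fraction of Eq that is Eq-26, then I(M+2)/I(M) = [C(1,1)·p^0·(1−p)] / p^1 = 1·(1−p)/p = 100.0/41.0 = 2.4390
(1−p)/p = 2.4390/1 = 2.4390  ⇒  p = 1/(1 + 2.4390) = 0.2908
Eq-26: 29.08%, Eq-28: 70.92%.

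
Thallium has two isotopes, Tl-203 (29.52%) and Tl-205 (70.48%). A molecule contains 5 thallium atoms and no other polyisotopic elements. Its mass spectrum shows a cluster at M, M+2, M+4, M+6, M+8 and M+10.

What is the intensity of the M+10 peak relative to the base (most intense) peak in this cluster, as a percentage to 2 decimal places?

47.75%

(0.2952 + 0.7048)^5 gives M 0.0022, M+2 0.0268, M+4 0.1278, M+6 0.3051, M+8 0.3642, M+10 0.1739; the largest is M+8.
P(M+8) = C(5,4) × 0.2952^1 × 0.7048^4 = 5 × 0.2952 × 0.24675365 = 0.364208 (base)
P(M+10) = C(5,5) × 0.2952^0 × 0.7048^5 = 1 × 1.0000 × 0.17391197 = 0.173912
Relative intensity = 0.173912 / 0.364208 × 100 = 47.75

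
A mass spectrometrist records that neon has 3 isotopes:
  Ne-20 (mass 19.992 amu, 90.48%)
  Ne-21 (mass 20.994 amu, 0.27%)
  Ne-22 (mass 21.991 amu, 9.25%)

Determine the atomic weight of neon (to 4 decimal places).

Ar = Σ fᵢ·mᵢ = 0.9048 × 19.992 + 0.0027 × 20.994 + 0.0925 × 21.991
= 18.08876 + 0.05668 + 2.03417 = 20.17961 amu

20.1796 amu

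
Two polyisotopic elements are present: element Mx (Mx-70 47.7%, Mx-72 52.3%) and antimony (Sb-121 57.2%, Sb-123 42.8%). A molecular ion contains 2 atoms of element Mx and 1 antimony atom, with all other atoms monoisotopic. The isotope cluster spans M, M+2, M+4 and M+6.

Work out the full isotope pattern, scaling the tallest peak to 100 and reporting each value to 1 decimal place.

Element Mx pattern (n=2): 0.227529 : 0.498942 : 0.273529
Antimony pattern (n=1): 0.5720 : 0.4280
Convolve the two distributions (both contribute in 2-u steps):
  M: 0.227529×0.5720 = 0.130147
  M+2: 0.227529×0.4280 + 0.498942×0.5720 = 0.382777
  M+4: 0.498942×0.4280 + 0.273529×0.5720 = 0.370006
  M+6: 0.273529×0.4280 = 0.117070
Scale to base peak (0.382777) = 100: 34.0 : 100.0 : 96.7 : 30.6

34.0 : 100.0 : 96.7 : 30.6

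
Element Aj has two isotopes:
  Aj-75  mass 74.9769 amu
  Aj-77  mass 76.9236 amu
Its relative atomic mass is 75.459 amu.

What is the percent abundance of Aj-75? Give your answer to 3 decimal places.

75.235%

With x = fraction of Aj-75 (so Aj-77 is 1 − x):
74.9769·x + 76.9236·(1 − x) = 75.459
(74.9769 − 76.9236)·x = 75.459 − 76.9236
x = -1.4646 / -1.9467 = 0.75235 → 75.235% Aj-75, 24.765% Aj-77.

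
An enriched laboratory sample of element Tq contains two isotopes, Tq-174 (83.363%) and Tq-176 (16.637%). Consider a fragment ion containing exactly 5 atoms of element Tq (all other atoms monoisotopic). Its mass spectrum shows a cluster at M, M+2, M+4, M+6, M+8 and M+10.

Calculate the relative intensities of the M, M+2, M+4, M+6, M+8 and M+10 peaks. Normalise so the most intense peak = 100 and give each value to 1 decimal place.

100.0 : 99.8 : 39.8 : 7.9 : 0.8 : 0.0

The 5 Tq atoms are independent, so intensities follow the terms of (0.83363 + 0.16637)^5.
P(M) = 0.83363^5 = 0.402593
P(M+2) = 5 × 0.83363^4 × 0.16637^1 = 0.401734
P(M+4) = 10 × 0.83363^3 × 0.16637^2 = 0.160350
P(M+6) = 10 × 0.83363^2 × 0.16637^3 = 0.032002
P(M+8) = 5 × 0.83363^1 × 0.16637^4 = 0.003193
P(M+10) = 0.16637^5 = 0.000127
The M peak is largest (0.402593); scaling to 100 gives 100.0 : 99.8 : 39.8 : 7.9 : 0.8 : 0.0.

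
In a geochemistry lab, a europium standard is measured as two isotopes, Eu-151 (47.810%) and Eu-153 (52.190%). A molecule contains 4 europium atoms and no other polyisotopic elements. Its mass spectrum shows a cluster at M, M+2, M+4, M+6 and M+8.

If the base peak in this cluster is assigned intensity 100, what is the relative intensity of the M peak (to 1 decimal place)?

(0.47810 + 0.52190)^4 gives M 0.0522, M+2 0.2281, M+4 0.3736, M+6 0.2719, M+8 0.0742; the largest is M+4.
P(M+4) = C(4,2) × 0.47810^2 × 0.52190^2 = 6 × 0.22857961 × 0.27237961 = 0.373563 (base)
P(M) = C(4,0) × 0.47810^4 × 0.52190^0 = 1 × 0.05224864 × 1.0000 = 0.052249
Relative intensity = 0.052249 / 0.373563 × 100 = 14.0

14.0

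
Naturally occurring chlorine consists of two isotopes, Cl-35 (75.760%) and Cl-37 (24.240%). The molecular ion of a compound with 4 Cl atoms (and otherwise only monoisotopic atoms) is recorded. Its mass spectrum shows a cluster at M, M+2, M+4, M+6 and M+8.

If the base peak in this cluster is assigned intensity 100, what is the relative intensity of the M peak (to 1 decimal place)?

Term probabilities: M 0.3294, M+2 0.4216, M+4 0.2023, M+6 0.0432, M+8 0.0035. Base peak = M+2.
P(M+2) = C(4,1) × 0.75760^3 × 0.24240^1 = 4 × 0.4348304 × 0.2424 = 0.421612 (base)
P(M) = C(4,0) × 0.75760^4 × 0.24240^0 = 1 × 0.32942751 × 1.0000 = 0.329428
Relative intensity = 0.329428 / 0.421612 × 100 = 78.1

78.1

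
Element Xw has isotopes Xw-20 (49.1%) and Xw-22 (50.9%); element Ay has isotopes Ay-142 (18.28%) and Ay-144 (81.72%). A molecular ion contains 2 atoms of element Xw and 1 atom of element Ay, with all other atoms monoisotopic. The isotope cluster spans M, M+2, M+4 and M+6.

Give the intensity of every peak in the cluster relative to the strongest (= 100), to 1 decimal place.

Element Xw pattern (n=2): 0.241081 : 0.499838 : 0.259081
Element Ay pattern (n=1): 0.1828 : 0.8172
Convolve the two distributions (both contribute in 2-u steps):
  M: 0.241081×0.1828 = 0.044070
  M+2: 0.241081×0.8172 + 0.499838×0.1828 = 0.288382
  M+4: 0.499838×0.8172 + 0.259081×0.1828 = 0.455828
  M+6: 0.259081×0.8172 = 0.211721
Scale to base peak (0.455828) = 100: 9.7 : 63.3 : 100.0 : 46.4

9.7 : 63.3 : 100.0 : 46.4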